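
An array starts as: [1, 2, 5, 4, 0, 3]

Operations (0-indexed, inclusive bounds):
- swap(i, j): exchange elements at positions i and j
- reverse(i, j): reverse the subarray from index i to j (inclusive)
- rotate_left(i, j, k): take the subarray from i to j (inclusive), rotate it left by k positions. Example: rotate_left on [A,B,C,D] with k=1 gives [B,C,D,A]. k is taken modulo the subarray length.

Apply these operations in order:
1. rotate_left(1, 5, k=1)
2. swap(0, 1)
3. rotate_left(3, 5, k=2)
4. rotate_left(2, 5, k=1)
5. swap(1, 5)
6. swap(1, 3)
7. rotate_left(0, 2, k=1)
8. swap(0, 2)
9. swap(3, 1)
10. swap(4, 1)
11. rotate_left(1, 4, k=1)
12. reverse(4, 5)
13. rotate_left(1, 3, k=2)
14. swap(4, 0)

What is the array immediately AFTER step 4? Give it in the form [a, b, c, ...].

After 1 (rotate_left(1, 5, k=1)): [1, 5, 4, 0, 3, 2]
After 2 (swap(0, 1)): [5, 1, 4, 0, 3, 2]
After 3 (rotate_left(3, 5, k=2)): [5, 1, 4, 2, 0, 3]
After 4 (rotate_left(2, 5, k=1)): [5, 1, 2, 0, 3, 4]

Answer: [5, 1, 2, 0, 3, 4]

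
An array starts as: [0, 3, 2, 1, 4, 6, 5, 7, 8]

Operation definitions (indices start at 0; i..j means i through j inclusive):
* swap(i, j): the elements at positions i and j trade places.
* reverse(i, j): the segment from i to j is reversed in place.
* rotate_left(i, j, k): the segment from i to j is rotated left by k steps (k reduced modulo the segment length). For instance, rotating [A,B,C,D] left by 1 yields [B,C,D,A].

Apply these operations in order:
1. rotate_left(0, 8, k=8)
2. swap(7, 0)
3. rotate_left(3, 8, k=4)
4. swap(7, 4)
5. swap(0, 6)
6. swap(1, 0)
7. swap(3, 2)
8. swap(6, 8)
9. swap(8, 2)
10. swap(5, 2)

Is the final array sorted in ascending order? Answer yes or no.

After 1 (rotate_left(0, 8, k=8)): [8, 0, 3, 2, 1, 4, 6, 5, 7]
After 2 (swap(7, 0)): [5, 0, 3, 2, 1, 4, 6, 8, 7]
After 3 (rotate_left(3, 8, k=4)): [5, 0, 3, 8, 7, 2, 1, 4, 6]
After 4 (swap(7, 4)): [5, 0, 3, 8, 4, 2, 1, 7, 6]
After 5 (swap(0, 6)): [1, 0, 3, 8, 4, 2, 5, 7, 6]
After 6 (swap(1, 0)): [0, 1, 3, 8, 4, 2, 5, 7, 6]
After 7 (swap(3, 2)): [0, 1, 8, 3, 4, 2, 5, 7, 6]
After 8 (swap(6, 8)): [0, 1, 8, 3, 4, 2, 6, 7, 5]
After 9 (swap(8, 2)): [0, 1, 5, 3, 4, 2, 6, 7, 8]
After 10 (swap(5, 2)): [0, 1, 2, 3, 4, 5, 6, 7, 8]

Answer: yes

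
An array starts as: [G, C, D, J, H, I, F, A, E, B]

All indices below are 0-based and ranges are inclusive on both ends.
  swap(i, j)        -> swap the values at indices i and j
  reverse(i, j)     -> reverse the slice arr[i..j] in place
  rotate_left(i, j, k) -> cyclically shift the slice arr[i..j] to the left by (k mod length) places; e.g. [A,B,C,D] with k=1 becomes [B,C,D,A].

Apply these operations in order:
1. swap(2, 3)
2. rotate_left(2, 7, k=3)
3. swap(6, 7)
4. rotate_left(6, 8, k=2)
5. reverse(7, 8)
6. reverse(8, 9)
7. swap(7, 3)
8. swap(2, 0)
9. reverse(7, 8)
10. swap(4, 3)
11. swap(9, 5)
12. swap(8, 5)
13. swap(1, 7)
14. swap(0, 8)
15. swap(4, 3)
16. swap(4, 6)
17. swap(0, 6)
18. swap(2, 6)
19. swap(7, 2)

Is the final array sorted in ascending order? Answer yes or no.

After 1 (swap(2, 3)): [G, C, J, D, H, I, F, A, E, B]
After 2 (rotate_left(2, 7, k=3)): [G, C, I, F, A, J, D, H, E, B]
After 3 (swap(6, 7)): [G, C, I, F, A, J, H, D, E, B]
After 4 (rotate_left(6, 8, k=2)): [G, C, I, F, A, J, E, H, D, B]
After 5 (reverse(7, 8)): [G, C, I, F, A, J, E, D, H, B]
After 6 (reverse(8, 9)): [G, C, I, F, A, J, E, D, B, H]
After 7 (swap(7, 3)): [G, C, I, D, A, J, E, F, B, H]
After 8 (swap(2, 0)): [I, C, G, D, A, J, E, F, B, H]
After 9 (reverse(7, 8)): [I, C, G, D, A, J, E, B, F, H]
After 10 (swap(4, 3)): [I, C, G, A, D, J, E, B, F, H]
After 11 (swap(9, 5)): [I, C, G, A, D, H, E, B, F, J]
After 12 (swap(8, 5)): [I, C, G, A, D, F, E, B, H, J]
After 13 (swap(1, 7)): [I, B, G, A, D, F, E, C, H, J]
After 14 (swap(0, 8)): [H, B, G, A, D, F, E, C, I, J]
After 15 (swap(4, 3)): [H, B, G, D, A, F, E, C, I, J]
After 16 (swap(4, 6)): [H, B, G, D, E, F, A, C, I, J]
After 17 (swap(0, 6)): [A, B, G, D, E, F, H, C, I, J]
After 18 (swap(2, 6)): [A, B, H, D, E, F, G, C, I, J]
After 19 (swap(7, 2)): [A, B, C, D, E, F, G, H, I, J]

Answer: yes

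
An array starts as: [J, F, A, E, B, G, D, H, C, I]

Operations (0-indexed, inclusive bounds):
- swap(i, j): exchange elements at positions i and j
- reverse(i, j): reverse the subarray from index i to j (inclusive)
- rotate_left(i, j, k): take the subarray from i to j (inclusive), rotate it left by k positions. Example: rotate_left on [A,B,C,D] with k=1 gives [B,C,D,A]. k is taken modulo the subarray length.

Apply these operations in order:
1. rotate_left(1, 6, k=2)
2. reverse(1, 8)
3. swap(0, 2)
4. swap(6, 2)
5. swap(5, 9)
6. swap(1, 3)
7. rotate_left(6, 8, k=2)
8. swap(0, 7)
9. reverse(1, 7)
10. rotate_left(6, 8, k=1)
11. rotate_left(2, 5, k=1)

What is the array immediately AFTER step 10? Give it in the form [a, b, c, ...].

Answer: [J, H, E, I, F, C, A, B, G, D]

Derivation:
After 1 (rotate_left(1, 6, k=2)): [J, E, B, G, D, F, A, H, C, I]
After 2 (reverse(1, 8)): [J, C, H, A, F, D, G, B, E, I]
After 3 (swap(0, 2)): [H, C, J, A, F, D, G, B, E, I]
After 4 (swap(6, 2)): [H, C, G, A, F, D, J, B, E, I]
After 5 (swap(5, 9)): [H, C, G, A, F, I, J, B, E, D]
After 6 (swap(1, 3)): [H, A, G, C, F, I, J, B, E, D]
After 7 (rotate_left(6, 8, k=2)): [H, A, G, C, F, I, E, J, B, D]
After 8 (swap(0, 7)): [J, A, G, C, F, I, E, H, B, D]
After 9 (reverse(1, 7)): [J, H, E, I, F, C, G, A, B, D]
After 10 (rotate_left(6, 8, k=1)): [J, H, E, I, F, C, A, B, G, D]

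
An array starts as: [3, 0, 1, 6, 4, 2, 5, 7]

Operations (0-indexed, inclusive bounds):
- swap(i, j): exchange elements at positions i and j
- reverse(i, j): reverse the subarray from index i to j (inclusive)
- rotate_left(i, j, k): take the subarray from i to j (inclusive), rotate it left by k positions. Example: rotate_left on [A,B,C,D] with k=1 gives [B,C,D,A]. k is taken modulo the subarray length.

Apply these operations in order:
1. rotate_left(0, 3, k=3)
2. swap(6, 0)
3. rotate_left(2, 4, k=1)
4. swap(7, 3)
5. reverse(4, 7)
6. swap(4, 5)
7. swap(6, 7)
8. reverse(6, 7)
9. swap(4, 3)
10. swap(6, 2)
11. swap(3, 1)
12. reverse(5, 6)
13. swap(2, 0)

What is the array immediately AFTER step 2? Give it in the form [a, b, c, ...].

After 1 (rotate_left(0, 3, k=3)): [6, 3, 0, 1, 4, 2, 5, 7]
After 2 (swap(6, 0)): [5, 3, 0, 1, 4, 2, 6, 7]

Answer: [5, 3, 0, 1, 4, 2, 6, 7]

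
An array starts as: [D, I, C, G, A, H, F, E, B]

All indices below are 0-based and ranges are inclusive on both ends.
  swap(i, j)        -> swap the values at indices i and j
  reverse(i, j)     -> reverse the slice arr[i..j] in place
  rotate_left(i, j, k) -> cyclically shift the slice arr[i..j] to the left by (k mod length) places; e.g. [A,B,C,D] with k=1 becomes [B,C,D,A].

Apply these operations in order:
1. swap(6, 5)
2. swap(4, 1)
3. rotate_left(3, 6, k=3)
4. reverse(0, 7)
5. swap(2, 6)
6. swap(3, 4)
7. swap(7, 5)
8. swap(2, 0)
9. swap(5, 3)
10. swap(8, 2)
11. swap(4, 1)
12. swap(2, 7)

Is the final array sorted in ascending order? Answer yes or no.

Answer: no

Derivation:
After 1 (swap(6, 5)): [D, I, C, G, A, F, H, E, B]
After 2 (swap(4, 1)): [D, A, C, G, I, F, H, E, B]
After 3 (rotate_left(3, 6, k=3)): [D, A, C, H, G, I, F, E, B]
After 4 (reverse(0, 7)): [E, F, I, G, H, C, A, D, B]
After 5 (swap(2, 6)): [E, F, A, G, H, C, I, D, B]
After 6 (swap(3, 4)): [E, F, A, H, G, C, I, D, B]
After 7 (swap(7, 5)): [E, F, A, H, G, D, I, C, B]
After 8 (swap(2, 0)): [A, F, E, H, G, D, I, C, B]
After 9 (swap(5, 3)): [A, F, E, D, G, H, I, C, B]
After 10 (swap(8, 2)): [A, F, B, D, G, H, I, C, E]
After 11 (swap(4, 1)): [A, G, B, D, F, H, I, C, E]
After 12 (swap(2, 7)): [A, G, C, D, F, H, I, B, E]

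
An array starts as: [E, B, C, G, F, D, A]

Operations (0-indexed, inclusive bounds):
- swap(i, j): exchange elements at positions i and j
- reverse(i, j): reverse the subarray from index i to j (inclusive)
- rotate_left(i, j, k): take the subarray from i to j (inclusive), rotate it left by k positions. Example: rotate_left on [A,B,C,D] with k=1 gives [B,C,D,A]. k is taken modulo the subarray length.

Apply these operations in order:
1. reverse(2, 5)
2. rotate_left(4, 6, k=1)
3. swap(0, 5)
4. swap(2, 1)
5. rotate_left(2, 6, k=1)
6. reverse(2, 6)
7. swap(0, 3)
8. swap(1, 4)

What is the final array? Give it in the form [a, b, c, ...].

Answer: [G, E, B, A, D, C, F]

Derivation:
After 1 (reverse(2, 5)): [E, B, D, F, G, C, A]
After 2 (rotate_left(4, 6, k=1)): [E, B, D, F, C, A, G]
After 3 (swap(0, 5)): [A, B, D, F, C, E, G]
After 4 (swap(2, 1)): [A, D, B, F, C, E, G]
After 5 (rotate_left(2, 6, k=1)): [A, D, F, C, E, G, B]
After 6 (reverse(2, 6)): [A, D, B, G, E, C, F]
After 7 (swap(0, 3)): [G, D, B, A, E, C, F]
After 8 (swap(1, 4)): [G, E, B, A, D, C, F]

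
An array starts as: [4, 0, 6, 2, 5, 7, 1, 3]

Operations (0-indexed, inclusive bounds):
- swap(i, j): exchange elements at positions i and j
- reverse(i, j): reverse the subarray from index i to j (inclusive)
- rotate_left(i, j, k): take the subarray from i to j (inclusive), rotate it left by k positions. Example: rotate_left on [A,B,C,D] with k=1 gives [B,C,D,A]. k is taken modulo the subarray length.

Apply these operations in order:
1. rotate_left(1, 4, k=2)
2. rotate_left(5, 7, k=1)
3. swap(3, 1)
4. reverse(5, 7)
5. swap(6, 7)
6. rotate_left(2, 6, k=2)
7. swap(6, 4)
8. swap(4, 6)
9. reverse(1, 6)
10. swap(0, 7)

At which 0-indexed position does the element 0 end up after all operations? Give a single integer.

After 1 (rotate_left(1, 4, k=2)): [4, 2, 5, 0, 6, 7, 1, 3]
After 2 (rotate_left(5, 7, k=1)): [4, 2, 5, 0, 6, 1, 3, 7]
After 3 (swap(3, 1)): [4, 0, 5, 2, 6, 1, 3, 7]
After 4 (reverse(5, 7)): [4, 0, 5, 2, 6, 7, 3, 1]
After 5 (swap(6, 7)): [4, 0, 5, 2, 6, 7, 1, 3]
After 6 (rotate_left(2, 6, k=2)): [4, 0, 6, 7, 1, 5, 2, 3]
After 7 (swap(6, 4)): [4, 0, 6, 7, 2, 5, 1, 3]
After 8 (swap(4, 6)): [4, 0, 6, 7, 1, 5, 2, 3]
After 9 (reverse(1, 6)): [4, 2, 5, 1, 7, 6, 0, 3]
After 10 (swap(0, 7)): [3, 2, 5, 1, 7, 6, 0, 4]

Answer: 6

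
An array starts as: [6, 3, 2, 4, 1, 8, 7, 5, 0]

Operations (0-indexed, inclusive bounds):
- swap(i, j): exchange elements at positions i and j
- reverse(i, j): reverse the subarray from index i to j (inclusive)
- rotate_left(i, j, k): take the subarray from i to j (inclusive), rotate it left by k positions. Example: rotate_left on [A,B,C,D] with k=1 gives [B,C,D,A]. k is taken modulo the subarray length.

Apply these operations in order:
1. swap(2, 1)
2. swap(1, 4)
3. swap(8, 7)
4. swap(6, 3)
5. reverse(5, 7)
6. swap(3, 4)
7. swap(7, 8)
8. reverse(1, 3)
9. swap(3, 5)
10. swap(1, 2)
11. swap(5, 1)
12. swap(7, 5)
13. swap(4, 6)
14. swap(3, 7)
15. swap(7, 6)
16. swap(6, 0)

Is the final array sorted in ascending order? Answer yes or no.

Answer: yes

Derivation:
After 1 (swap(2, 1)): [6, 2, 3, 4, 1, 8, 7, 5, 0]
After 2 (swap(1, 4)): [6, 1, 3, 4, 2, 8, 7, 5, 0]
After 3 (swap(8, 7)): [6, 1, 3, 4, 2, 8, 7, 0, 5]
After 4 (swap(6, 3)): [6, 1, 3, 7, 2, 8, 4, 0, 5]
After 5 (reverse(5, 7)): [6, 1, 3, 7, 2, 0, 4, 8, 5]
After 6 (swap(3, 4)): [6, 1, 3, 2, 7, 0, 4, 8, 5]
After 7 (swap(7, 8)): [6, 1, 3, 2, 7, 0, 4, 5, 8]
After 8 (reverse(1, 3)): [6, 2, 3, 1, 7, 0, 4, 5, 8]
After 9 (swap(3, 5)): [6, 2, 3, 0, 7, 1, 4, 5, 8]
After 10 (swap(1, 2)): [6, 3, 2, 0, 7, 1, 4, 5, 8]
After 11 (swap(5, 1)): [6, 1, 2, 0, 7, 3, 4, 5, 8]
After 12 (swap(7, 5)): [6, 1, 2, 0, 7, 5, 4, 3, 8]
After 13 (swap(4, 6)): [6, 1, 2, 0, 4, 5, 7, 3, 8]
After 14 (swap(3, 7)): [6, 1, 2, 3, 4, 5, 7, 0, 8]
After 15 (swap(7, 6)): [6, 1, 2, 3, 4, 5, 0, 7, 8]
After 16 (swap(6, 0)): [0, 1, 2, 3, 4, 5, 6, 7, 8]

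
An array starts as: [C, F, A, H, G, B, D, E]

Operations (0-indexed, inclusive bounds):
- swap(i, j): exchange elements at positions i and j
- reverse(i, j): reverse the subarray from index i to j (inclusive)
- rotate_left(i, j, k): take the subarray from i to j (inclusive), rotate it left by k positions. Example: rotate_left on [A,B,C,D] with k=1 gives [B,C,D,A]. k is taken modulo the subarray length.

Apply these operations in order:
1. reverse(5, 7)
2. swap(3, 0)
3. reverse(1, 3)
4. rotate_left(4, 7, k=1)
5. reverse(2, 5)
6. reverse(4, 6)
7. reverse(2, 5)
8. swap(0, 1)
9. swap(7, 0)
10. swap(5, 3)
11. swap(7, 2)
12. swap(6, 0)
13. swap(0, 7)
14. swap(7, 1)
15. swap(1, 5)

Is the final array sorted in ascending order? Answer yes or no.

Answer: yes

Derivation:
After 1 (reverse(5, 7)): [C, F, A, H, G, E, D, B]
After 2 (swap(3, 0)): [H, F, A, C, G, E, D, B]
After 3 (reverse(1, 3)): [H, C, A, F, G, E, D, B]
After 4 (rotate_left(4, 7, k=1)): [H, C, A, F, E, D, B, G]
After 5 (reverse(2, 5)): [H, C, D, E, F, A, B, G]
After 6 (reverse(4, 6)): [H, C, D, E, B, A, F, G]
After 7 (reverse(2, 5)): [H, C, A, B, E, D, F, G]
After 8 (swap(0, 1)): [C, H, A, B, E, D, F, G]
After 9 (swap(7, 0)): [G, H, A, B, E, D, F, C]
After 10 (swap(5, 3)): [G, H, A, D, E, B, F, C]
After 11 (swap(7, 2)): [G, H, C, D, E, B, F, A]
After 12 (swap(6, 0)): [F, H, C, D, E, B, G, A]
After 13 (swap(0, 7)): [A, H, C, D, E, B, G, F]
After 14 (swap(7, 1)): [A, F, C, D, E, B, G, H]
After 15 (swap(1, 5)): [A, B, C, D, E, F, G, H]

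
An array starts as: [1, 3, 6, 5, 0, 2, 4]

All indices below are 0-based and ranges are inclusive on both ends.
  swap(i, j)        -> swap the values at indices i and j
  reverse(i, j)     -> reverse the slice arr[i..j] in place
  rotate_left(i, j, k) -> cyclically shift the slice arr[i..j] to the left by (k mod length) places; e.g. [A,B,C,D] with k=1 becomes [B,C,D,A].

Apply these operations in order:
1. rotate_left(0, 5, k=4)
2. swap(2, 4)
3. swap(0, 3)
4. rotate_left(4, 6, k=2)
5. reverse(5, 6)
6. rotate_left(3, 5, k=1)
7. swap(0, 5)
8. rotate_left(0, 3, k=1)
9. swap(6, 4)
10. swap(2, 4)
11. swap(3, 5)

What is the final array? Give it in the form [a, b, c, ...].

Answer: [2, 6, 1, 3, 4, 0, 5]

Derivation:
After 1 (rotate_left(0, 5, k=4)): [0, 2, 1, 3, 6, 5, 4]
After 2 (swap(2, 4)): [0, 2, 6, 3, 1, 5, 4]
After 3 (swap(0, 3)): [3, 2, 6, 0, 1, 5, 4]
After 4 (rotate_left(4, 6, k=2)): [3, 2, 6, 0, 4, 1, 5]
After 5 (reverse(5, 6)): [3, 2, 6, 0, 4, 5, 1]
After 6 (rotate_left(3, 5, k=1)): [3, 2, 6, 4, 5, 0, 1]
After 7 (swap(0, 5)): [0, 2, 6, 4, 5, 3, 1]
After 8 (rotate_left(0, 3, k=1)): [2, 6, 4, 0, 5, 3, 1]
After 9 (swap(6, 4)): [2, 6, 4, 0, 1, 3, 5]
After 10 (swap(2, 4)): [2, 6, 1, 0, 4, 3, 5]
After 11 (swap(3, 5)): [2, 6, 1, 3, 4, 0, 5]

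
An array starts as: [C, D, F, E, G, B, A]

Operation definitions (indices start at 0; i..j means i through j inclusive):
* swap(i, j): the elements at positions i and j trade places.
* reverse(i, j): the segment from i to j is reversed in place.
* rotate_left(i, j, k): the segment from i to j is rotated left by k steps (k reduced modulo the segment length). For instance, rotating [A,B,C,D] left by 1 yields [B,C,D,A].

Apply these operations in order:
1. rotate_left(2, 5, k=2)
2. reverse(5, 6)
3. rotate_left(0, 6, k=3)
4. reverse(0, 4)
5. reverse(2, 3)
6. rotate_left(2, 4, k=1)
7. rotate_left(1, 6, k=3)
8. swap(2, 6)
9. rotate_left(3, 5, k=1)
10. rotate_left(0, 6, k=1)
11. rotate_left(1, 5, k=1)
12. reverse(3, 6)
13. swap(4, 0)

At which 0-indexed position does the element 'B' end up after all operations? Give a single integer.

After 1 (rotate_left(2, 5, k=2)): [C, D, G, B, F, E, A]
After 2 (reverse(5, 6)): [C, D, G, B, F, A, E]
After 3 (rotate_left(0, 6, k=3)): [B, F, A, E, C, D, G]
After 4 (reverse(0, 4)): [C, E, A, F, B, D, G]
After 5 (reverse(2, 3)): [C, E, F, A, B, D, G]
After 6 (rotate_left(2, 4, k=1)): [C, E, A, B, F, D, G]
After 7 (rotate_left(1, 6, k=3)): [C, F, D, G, E, A, B]
After 8 (swap(2, 6)): [C, F, B, G, E, A, D]
After 9 (rotate_left(3, 5, k=1)): [C, F, B, E, A, G, D]
After 10 (rotate_left(0, 6, k=1)): [F, B, E, A, G, D, C]
After 11 (rotate_left(1, 5, k=1)): [F, E, A, G, D, B, C]
After 12 (reverse(3, 6)): [F, E, A, C, B, D, G]
After 13 (swap(4, 0)): [B, E, A, C, F, D, G]

Answer: 0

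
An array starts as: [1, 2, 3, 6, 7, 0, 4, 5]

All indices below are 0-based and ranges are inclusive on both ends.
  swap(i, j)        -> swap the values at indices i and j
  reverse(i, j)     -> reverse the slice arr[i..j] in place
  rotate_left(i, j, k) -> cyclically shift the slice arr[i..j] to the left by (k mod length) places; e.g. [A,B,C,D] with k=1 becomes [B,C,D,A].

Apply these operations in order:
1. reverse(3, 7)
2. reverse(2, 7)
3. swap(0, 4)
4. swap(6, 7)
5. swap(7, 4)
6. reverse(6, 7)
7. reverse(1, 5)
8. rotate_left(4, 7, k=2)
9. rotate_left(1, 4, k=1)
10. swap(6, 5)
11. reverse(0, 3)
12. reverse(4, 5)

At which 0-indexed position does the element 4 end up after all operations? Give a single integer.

After 1 (reverse(3, 7)): [1, 2, 3, 5, 4, 0, 7, 6]
After 2 (reverse(2, 7)): [1, 2, 6, 7, 0, 4, 5, 3]
After 3 (swap(0, 4)): [0, 2, 6, 7, 1, 4, 5, 3]
After 4 (swap(6, 7)): [0, 2, 6, 7, 1, 4, 3, 5]
After 5 (swap(7, 4)): [0, 2, 6, 7, 5, 4, 3, 1]
After 6 (reverse(6, 7)): [0, 2, 6, 7, 5, 4, 1, 3]
After 7 (reverse(1, 5)): [0, 4, 5, 7, 6, 2, 1, 3]
After 8 (rotate_left(4, 7, k=2)): [0, 4, 5, 7, 1, 3, 6, 2]
After 9 (rotate_left(1, 4, k=1)): [0, 5, 7, 1, 4, 3, 6, 2]
After 10 (swap(6, 5)): [0, 5, 7, 1, 4, 6, 3, 2]
After 11 (reverse(0, 3)): [1, 7, 5, 0, 4, 6, 3, 2]
After 12 (reverse(4, 5)): [1, 7, 5, 0, 6, 4, 3, 2]

Answer: 5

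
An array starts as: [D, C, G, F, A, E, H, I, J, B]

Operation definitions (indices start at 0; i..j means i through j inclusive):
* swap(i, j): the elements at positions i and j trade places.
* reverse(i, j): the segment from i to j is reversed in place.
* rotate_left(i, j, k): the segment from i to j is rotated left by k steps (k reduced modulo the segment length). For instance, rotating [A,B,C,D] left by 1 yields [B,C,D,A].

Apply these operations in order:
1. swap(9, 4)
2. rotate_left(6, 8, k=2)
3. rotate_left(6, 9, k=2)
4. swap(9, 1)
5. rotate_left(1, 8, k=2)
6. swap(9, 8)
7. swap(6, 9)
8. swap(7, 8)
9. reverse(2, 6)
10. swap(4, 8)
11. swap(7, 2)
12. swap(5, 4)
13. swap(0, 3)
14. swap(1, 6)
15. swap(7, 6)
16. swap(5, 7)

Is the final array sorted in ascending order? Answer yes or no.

After 1 (swap(9, 4)): [D, C, G, F, B, E, H, I, J, A]
After 2 (rotate_left(6, 8, k=2)): [D, C, G, F, B, E, J, H, I, A]
After 3 (rotate_left(6, 9, k=2)): [D, C, G, F, B, E, I, A, J, H]
After 4 (swap(9, 1)): [D, H, G, F, B, E, I, A, J, C]
After 5 (rotate_left(1, 8, k=2)): [D, F, B, E, I, A, J, H, G, C]
After 6 (swap(9, 8)): [D, F, B, E, I, A, J, H, C, G]
After 7 (swap(6, 9)): [D, F, B, E, I, A, G, H, C, J]
After 8 (swap(7, 8)): [D, F, B, E, I, A, G, C, H, J]
After 9 (reverse(2, 6)): [D, F, G, A, I, E, B, C, H, J]
After 10 (swap(4, 8)): [D, F, G, A, H, E, B, C, I, J]
After 11 (swap(7, 2)): [D, F, C, A, H, E, B, G, I, J]
After 12 (swap(5, 4)): [D, F, C, A, E, H, B, G, I, J]
After 13 (swap(0, 3)): [A, F, C, D, E, H, B, G, I, J]
After 14 (swap(1, 6)): [A, B, C, D, E, H, F, G, I, J]
After 15 (swap(7, 6)): [A, B, C, D, E, H, G, F, I, J]
After 16 (swap(5, 7)): [A, B, C, D, E, F, G, H, I, J]

Answer: yes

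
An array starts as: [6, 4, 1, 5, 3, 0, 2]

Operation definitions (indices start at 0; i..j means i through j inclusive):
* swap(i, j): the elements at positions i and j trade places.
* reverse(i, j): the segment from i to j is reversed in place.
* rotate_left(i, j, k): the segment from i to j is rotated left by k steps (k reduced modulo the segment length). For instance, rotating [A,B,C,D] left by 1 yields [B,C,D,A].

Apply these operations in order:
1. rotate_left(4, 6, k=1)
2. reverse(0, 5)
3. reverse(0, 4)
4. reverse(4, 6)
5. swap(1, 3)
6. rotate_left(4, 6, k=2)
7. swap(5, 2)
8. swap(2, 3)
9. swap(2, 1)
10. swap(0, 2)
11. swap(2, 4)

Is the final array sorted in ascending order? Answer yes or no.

Answer: yes

Derivation:
After 1 (rotate_left(4, 6, k=1)): [6, 4, 1, 5, 0, 2, 3]
After 2 (reverse(0, 5)): [2, 0, 5, 1, 4, 6, 3]
After 3 (reverse(0, 4)): [4, 1, 5, 0, 2, 6, 3]
After 4 (reverse(4, 6)): [4, 1, 5, 0, 3, 6, 2]
After 5 (swap(1, 3)): [4, 0, 5, 1, 3, 6, 2]
After 6 (rotate_left(4, 6, k=2)): [4, 0, 5, 1, 2, 3, 6]
After 7 (swap(5, 2)): [4, 0, 3, 1, 2, 5, 6]
After 8 (swap(2, 3)): [4, 0, 1, 3, 2, 5, 6]
After 9 (swap(2, 1)): [4, 1, 0, 3, 2, 5, 6]
After 10 (swap(0, 2)): [0, 1, 4, 3, 2, 5, 6]
After 11 (swap(2, 4)): [0, 1, 2, 3, 4, 5, 6]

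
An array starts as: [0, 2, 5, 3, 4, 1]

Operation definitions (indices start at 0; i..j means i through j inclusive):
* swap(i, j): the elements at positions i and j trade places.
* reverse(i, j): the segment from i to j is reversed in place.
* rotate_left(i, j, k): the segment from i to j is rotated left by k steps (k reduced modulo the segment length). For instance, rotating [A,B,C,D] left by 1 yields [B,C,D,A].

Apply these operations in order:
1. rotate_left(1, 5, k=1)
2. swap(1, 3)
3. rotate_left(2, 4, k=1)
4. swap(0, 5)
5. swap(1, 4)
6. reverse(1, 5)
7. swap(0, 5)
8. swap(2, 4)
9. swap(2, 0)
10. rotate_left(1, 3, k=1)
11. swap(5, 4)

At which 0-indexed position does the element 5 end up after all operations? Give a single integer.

After 1 (rotate_left(1, 5, k=1)): [0, 5, 3, 4, 1, 2]
After 2 (swap(1, 3)): [0, 4, 3, 5, 1, 2]
After 3 (rotate_left(2, 4, k=1)): [0, 4, 5, 1, 3, 2]
After 4 (swap(0, 5)): [2, 4, 5, 1, 3, 0]
After 5 (swap(1, 4)): [2, 3, 5, 1, 4, 0]
After 6 (reverse(1, 5)): [2, 0, 4, 1, 5, 3]
After 7 (swap(0, 5)): [3, 0, 4, 1, 5, 2]
After 8 (swap(2, 4)): [3, 0, 5, 1, 4, 2]
After 9 (swap(2, 0)): [5, 0, 3, 1, 4, 2]
After 10 (rotate_left(1, 3, k=1)): [5, 3, 1, 0, 4, 2]
After 11 (swap(5, 4)): [5, 3, 1, 0, 2, 4]

Answer: 0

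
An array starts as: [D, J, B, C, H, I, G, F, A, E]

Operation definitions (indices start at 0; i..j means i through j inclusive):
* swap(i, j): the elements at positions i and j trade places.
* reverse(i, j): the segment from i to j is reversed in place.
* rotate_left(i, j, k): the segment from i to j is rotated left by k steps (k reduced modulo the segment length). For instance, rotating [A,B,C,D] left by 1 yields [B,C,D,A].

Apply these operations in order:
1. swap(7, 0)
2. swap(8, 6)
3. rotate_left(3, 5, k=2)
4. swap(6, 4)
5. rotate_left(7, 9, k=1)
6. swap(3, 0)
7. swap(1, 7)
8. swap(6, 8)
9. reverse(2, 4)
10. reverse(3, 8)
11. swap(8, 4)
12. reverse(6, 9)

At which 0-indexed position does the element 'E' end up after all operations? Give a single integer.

After 1 (swap(7, 0)): [F, J, B, C, H, I, G, D, A, E]
After 2 (swap(8, 6)): [F, J, B, C, H, I, A, D, G, E]
After 3 (rotate_left(3, 5, k=2)): [F, J, B, I, C, H, A, D, G, E]
After 4 (swap(6, 4)): [F, J, B, I, A, H, C, D, G, E]
After 5 (rotate_left(7, 9, k=1)): [F, J, B, I, A, H, C, G, E, D]
After 6 (swap(3, 0)): [I, J, B, F, A, H, C, G, E, D]
After 7 (swap(1, 7)): [I, G, B, F, A, H, C, J, E, D]
After 8 (swap(6, 8)): [I, G, B, F, A, H, E, J, C, D]
After 9 (reverse(2, 4)): [I, G, A, F, B, H, E, J, C, D]
After 10 (reverse(3, 8)): [I, G, A, C, J, E, H, B, F, D]
After 11 (swap(8, 4)): [I, G, A, C, F, E, H, B, J, D]
After 12 (reverse(6, 9)): [I, G, A, C, F, E, D, J, B, H]

Answer: 5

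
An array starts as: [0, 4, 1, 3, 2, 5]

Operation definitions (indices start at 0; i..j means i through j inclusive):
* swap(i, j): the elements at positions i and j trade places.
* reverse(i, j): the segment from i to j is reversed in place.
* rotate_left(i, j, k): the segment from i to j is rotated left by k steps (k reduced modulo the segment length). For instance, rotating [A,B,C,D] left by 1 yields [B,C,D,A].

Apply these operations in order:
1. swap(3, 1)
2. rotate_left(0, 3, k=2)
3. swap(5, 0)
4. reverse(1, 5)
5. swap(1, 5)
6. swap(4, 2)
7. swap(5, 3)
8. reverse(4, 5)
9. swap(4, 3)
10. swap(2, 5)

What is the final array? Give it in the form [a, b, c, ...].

Answer: [5, 4, 2, 3, 1, 0]

Derivation:
After 1 (swap(3, 1)): [0, 3, 1, 4, 2, 5]
After 2 (rotate_left(0, 3, k=2)): [1, 4, 0, 3, 2, 5]
After 3 (swap(5, 0)): [5, 4, 0, 3, 2, 1]
After 4 (reverse(1, 5)): [5, 1, 2, 3, 0, 4]
After 5 (swap(1, 5)): [5, 4, 2, 3, 0, 1]
After 6 (swap(4, 2)): [5, 4, 0, 3, 2, 1]
After 7 (swap(5, 3)): [5, 4, 0, 1, 2, 3]
After 8 (reverse(4, 5)): [5, 4, 0, 1, 3, 2]
After 9 (swap(4, 3)): [5, 4, 0, 3, 1, 2]
After 10 (swap(2, 5)): [5, 4, 2, 3, 1, 0]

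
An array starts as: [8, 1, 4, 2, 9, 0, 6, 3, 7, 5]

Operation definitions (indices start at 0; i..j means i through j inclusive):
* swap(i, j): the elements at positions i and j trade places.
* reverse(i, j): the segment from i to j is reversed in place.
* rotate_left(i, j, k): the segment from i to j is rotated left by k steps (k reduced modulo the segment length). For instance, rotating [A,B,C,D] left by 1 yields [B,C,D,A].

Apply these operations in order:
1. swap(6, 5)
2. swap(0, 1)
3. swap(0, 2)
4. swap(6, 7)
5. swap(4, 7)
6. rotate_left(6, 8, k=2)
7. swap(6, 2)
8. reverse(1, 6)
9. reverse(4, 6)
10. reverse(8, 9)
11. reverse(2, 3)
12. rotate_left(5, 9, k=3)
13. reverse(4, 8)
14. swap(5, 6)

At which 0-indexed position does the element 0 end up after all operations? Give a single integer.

Answer: 2

Derivation:
After 1 (swap(6, 5)): [8, 1, 4, 2, 9, 6, 0, 3, 7, 5]
After 2 (swap(0, 1)): [1, 8, 4, 2, 9, 6, 0, 3, 7, 5]
After 3 (swap(0, 2)): [4, 8, 1, 2, 9, 6, 0, 3, 7, 5]
After 4 (swap(6, 7)): [4, 8, 1, 2, 9, 6, 3, 0, 7, 5]
After 5 (swap(4, 7)): [4, 8, 1, 2, 0, 6, 3, 9, 7, 5]
After 6 (rotate_left(6, 8, k=2)): [4, 8, 1, 2, 0, 6, 7, 3, 9, 5]
After 7 (swap(6, 2)): [4, 8, 7, 2, 0, 6, 1, 3, 9, 5]
After 8 (reverse(1, 6)): [4, 1, 6, 0, 2, 7, 8, 3, 9, 5]
After 9 (reverse(4, 6)): [4, 1, 6, 0, 8, 7, 2, 3, 9, 5]
After 10 (reverse(8, 9)): [4, 1, 6, 0, 8, 7, 2, 3, 5, 9]
After 11 (reverse(2, 3)): [4, 1, 0, 6, 8, 7, 2, 3, 5, 9]
After 12 (rotate_left(5, 9, k=3)): [4, 1, 0, 6, 8, 5, 9, 7, 2, 3]
After 13 (reverse(4, 8)): [4, 1, 0, 6, 2, 7, 9, 5, 8, 3]
After 14 (swap(5, 6)): [4, 1, 0, 6, 2, 9, 7, 5, 8, 3]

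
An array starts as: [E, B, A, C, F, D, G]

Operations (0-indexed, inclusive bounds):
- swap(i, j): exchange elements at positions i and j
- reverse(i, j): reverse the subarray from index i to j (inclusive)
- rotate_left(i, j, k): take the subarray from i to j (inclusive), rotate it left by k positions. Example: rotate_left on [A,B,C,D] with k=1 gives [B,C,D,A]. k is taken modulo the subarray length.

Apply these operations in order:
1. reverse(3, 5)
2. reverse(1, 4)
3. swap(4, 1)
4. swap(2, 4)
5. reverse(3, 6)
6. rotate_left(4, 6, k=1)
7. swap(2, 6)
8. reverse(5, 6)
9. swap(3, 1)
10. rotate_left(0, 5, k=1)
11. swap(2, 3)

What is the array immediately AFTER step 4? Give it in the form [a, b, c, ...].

Answer: [E, B, F, A, D, C, G]

Derivation:
After 1 (reverse(3, 5)): [E, B, A, D, F, C, G]
After 2 (reverse(1, 4)): [E, F, D, A, B, C, G]
After 3 (swap(4, 1)): [E, B, D, A, F, C, G]
After 4 (swap(2, 4)): [E, B, F, A, D, C, G]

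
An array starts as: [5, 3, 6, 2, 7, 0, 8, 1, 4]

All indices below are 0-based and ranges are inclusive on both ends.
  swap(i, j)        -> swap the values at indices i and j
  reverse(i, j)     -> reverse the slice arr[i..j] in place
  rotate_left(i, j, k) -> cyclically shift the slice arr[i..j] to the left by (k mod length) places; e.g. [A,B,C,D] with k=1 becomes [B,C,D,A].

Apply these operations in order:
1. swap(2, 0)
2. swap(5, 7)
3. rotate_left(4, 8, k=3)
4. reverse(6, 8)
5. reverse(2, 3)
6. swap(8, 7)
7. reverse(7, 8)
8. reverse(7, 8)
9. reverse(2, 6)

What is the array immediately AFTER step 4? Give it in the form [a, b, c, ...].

After 1 (swap(2, 0)): [6, 3, 5, 2, 7, 0, 8, 1, 4]
After 2 (swap(5, 7)): [6, 3, 5, 2, 7, 1, 8, 0, 4]
After 3 (rotate_left(4, 8, k=3)): [6, 3, 5, 2, 0, 4, 7, 1, 8]
After 4 (reverse(6, 8)): [6, 3, 5, 2, 0, 4, 8, 1, 7]

Answer: [6, 3, 5, 2, 0, 4, 8, 1, 7]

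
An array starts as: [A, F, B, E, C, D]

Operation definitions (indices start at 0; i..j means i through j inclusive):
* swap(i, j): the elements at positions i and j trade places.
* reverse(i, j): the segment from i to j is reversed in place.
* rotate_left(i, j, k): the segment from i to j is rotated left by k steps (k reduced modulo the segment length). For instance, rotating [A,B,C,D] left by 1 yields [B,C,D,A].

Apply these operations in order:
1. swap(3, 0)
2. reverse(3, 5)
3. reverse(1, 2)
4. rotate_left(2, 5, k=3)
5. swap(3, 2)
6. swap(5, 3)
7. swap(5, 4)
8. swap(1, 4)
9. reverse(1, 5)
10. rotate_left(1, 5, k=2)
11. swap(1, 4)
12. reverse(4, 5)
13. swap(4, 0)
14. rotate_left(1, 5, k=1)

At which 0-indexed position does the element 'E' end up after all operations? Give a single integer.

Answer: 3

Derivation:
After 1 (swap(3, 0)): [E, F, B, A, C, D]
After 2 (reverse(3, 5)): [E, F, B, D, C, A]
After 3 (reverse(1, 2)): [E, B, F, D, C, A]
After 4 (rotate_left(2, 5, k=3)): [E, B, A, F, D, C]
After 5 (swap(3, 2)): [E, B, F, A, D, C]
After 6 (swap(5, 3)): [E, B, F, C, D, A]
After 7 (swap(5, 4)): [E, B, F, C, A, D]
After 8 (swap(1, 4)): [E, A, F, C, B, D]
After 9 (reverse(1, 5)): [E, D, B, C, F, A]
After 10 (rotate_left(1, 5, k=2)): [E, C, F, A, D, B]
After 11 (swap(1, 4)): [E, D, F, A, C, B]
After 12 (reverse(4, 5)): [E, D, F, A, B, C]
After 13 (swap(4, 0)): [B, D, F, A, E, C]
After 14 (rotate_left(1, 5, k=1)): [B, F, A, E, C, D]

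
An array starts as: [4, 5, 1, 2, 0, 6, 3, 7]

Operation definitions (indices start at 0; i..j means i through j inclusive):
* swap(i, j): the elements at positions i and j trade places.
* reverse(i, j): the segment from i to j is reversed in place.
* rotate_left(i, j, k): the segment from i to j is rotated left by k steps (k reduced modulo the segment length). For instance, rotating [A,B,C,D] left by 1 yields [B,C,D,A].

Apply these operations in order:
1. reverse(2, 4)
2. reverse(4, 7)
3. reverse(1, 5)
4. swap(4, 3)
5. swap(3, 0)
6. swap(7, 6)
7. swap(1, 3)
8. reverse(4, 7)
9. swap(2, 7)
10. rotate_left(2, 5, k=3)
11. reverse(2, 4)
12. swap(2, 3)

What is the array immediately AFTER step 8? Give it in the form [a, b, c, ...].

After 1 (reverse(2, 4)): [4, 5, 0, 2, 1, 6, 3, 7]
After 2 (reverse(4, 7)): [4, 5, 0, 2, 7, 3, 6, 1]
After 3 (reverse(1, 5)): [4, 3, 7, 2, 0, 5, 6, 1]
After 4 (swap(4, 3)): [4, 3, 7, 0, 2, 5, 6, 1]
After 5 (swap(3, 0)): [0, 3, 7, 4, 2, 5, 6, 1]
After 6 (swap(7, 6)): [0, 3, 7, 4, 2, 5, 1, 6]
After 7 (swap(1, 3)): [0, 4, 7, 3, 2, 5, 1, 6]
After 8 (reverse(4, 7)): [0, 4, 7, 3, 6, 1, 5, 2]

Answer: [0, 4, 7, 3, 6, 1, 5, 2]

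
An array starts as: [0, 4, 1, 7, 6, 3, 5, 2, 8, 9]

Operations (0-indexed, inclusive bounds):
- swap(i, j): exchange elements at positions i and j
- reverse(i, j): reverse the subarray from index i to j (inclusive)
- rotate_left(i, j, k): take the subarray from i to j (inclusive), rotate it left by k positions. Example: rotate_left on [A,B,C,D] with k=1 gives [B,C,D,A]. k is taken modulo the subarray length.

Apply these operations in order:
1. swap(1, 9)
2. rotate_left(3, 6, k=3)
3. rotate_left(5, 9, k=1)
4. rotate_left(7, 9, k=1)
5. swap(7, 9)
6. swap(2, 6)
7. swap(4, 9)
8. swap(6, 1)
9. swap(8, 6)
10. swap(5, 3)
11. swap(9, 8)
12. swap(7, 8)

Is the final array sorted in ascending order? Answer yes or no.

Answer: yes

Derivation:
After 1 (swap(1, 9)): [0, 9, 1, 7, 6, 3, 5, 2, 8, 4]
After 2 (rotate_left(3, 6, k=3)): [0, 9, 1, 5, 7, 6, 3, 2, 8, 4]
After 3 (rotate_left(5, 9, k=1)): [0, 9, 1, 5, 7, 3, 2, 8, 4, 6]
After 4 (rotate_left(7, 9, k=1)): [0, 9, 1, 5, 7, 3, 2, 4, 6, 8]
After 5 (swap(7, 9)): [0, 9, 1, 5, 7, 3, 2, 8, 6, 4]
After 6 (swap(2, 6)): [0, 9, 2, 5, 7, 3, 1, 8, 6, 4]
After 7 (swap(4, 9)): [0, 9, 2, 5, 4, 3, 1, 8, 6, 7]
After 8 (swap(6, 1)): [0, 1, 2, 5, 4, 3, 9, 8, 6, 7]
After 9 (swap(8, 6)): [0, 1, 2, 5, 4, 3, 6, 8, 9, 7]
After 10 (swap(5, 3)): [0, 1, 2, 3, 4, 5, 6, 8, 9, 7]
After 11 (swap(9, 8)): [0, 1, 2, 3, 4, 5, 6, 8, 7, 9]
After 12 (swap(7, 8)): [0, 1, 2, 3, 4, 5, 6, 7, 8, 9]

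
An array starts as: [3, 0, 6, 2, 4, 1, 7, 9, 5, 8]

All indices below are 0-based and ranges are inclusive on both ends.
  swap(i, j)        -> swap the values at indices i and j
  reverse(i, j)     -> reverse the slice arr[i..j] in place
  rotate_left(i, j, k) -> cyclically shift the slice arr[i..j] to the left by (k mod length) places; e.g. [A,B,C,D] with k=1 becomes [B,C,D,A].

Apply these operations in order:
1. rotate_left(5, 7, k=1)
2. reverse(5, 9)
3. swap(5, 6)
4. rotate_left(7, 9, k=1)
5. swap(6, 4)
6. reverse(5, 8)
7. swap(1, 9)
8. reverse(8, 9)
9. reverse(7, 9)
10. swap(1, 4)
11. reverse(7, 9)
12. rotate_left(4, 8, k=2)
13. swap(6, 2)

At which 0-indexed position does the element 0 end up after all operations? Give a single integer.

After 1 (rotate_left(5, 7, k=1)): [3, 0, 6, 2, 4, 7, 9, 1, 5, 8]
After 2 (reverse(5, 9)): [3, 0, 6, 2, 4, 8, 5, 1, 9, 7]
After 3 (swap(5, 6)): [3, 0, 6, 2, 4, 5, 8, 1, 9, 7]
After 4 (rotate_left(7, 9, k=1)): [3, 0, 6, 2, 4, 5, 8, 9, 7, 1]
After 5 (swap(6, 4)): [3, 0, 6, 2, 8, 5, 4, 9, 7, 1]
After 6 (reverse(5, 8)): [3, 0, 6, 2, 8, 7, 9, 4, 5, 1]
After 7 (swap(1, 9)): [3, 1, 6, 2, 8, 7, 9, 4, 5, 0]
After 8 (reverse(8, 9)): [3, 1, 6, 2, 8, 7, 9, 4, 0, 5]
After 9 (reverse(7, 9)): [3, 1, 6, 2, 8, 7, 9, 5, 0, 4]
After 10 (swap(1, 4)): [3, 8, 6, 2, 1, 7, 9, 5, 0, 4]
After 11 (reverse(7, 9)): [3, 8, 6, 2, 1, 7, 9, 4, 0, 5]
After 12 (rotate_left(4, 8, k=2)): [3, 8, 6, 2, 9, 4, 0, 1, 7, 5]
After 13 (swap(6, 2)): [3, 8, 0, 2, 9, 4, 6, 1, 7, 5]

Answer: 2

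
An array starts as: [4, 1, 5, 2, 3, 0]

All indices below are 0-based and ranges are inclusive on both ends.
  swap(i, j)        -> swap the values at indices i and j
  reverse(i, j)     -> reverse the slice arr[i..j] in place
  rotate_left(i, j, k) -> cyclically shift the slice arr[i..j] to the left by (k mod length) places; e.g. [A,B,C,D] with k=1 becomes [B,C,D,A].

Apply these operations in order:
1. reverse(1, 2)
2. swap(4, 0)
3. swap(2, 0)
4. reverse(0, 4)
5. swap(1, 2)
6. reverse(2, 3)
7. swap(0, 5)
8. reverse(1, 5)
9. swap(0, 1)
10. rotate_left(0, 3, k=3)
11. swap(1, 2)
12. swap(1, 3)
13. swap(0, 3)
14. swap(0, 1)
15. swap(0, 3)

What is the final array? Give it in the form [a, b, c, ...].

Answer: [2, 0, 4, 1, 5, 3]

Derivation:
After 1 (reverse(1, 2)): [4, 5, 1, 2, 3, 0]
After 2 (swap(4, 0)): [3, 5, 1, 2, 4, 0]
After 3 (swap(2, 0)): [1, 5, 3, 2, 4, 0]
After 4 (reverse(0, 4)): [4, 2, 3, 5, 1, 0]
After 5 (swap(1, 2)): [4, 3, 2, 5, 1, 0]
After 6 (reverse(2, 3)): [4, 3, 5, 2, 1, 0]
After 7 (swap(0, 5)): [0, 3, 5, 2, 1, 4]
After 8 (reverse(1, 5)): [0, 4, 1, 2, 5, 3]
After 9 (swap(0, 1)): [4, 0, 1, 2, 5, 3]
After 10 (rotate_left(0, 3, k=3)): [2, 4, 0, 1, 5, 3]
After 11 (swap(1, 2)): [2, 0, 4, 1, 5, 3]
After 12 (swap(1, 3)): [2, 1, 4, 0, 5, 3]
After 13 (swap(0, 3)): [0, 1, 4, 2, 5, 3]
After 14 (swap(0, 1)): [1, 0, 4, 2, 5, 3]
After 15 (swap(0, 3)): [2, 0, 4, 1, 5, 3]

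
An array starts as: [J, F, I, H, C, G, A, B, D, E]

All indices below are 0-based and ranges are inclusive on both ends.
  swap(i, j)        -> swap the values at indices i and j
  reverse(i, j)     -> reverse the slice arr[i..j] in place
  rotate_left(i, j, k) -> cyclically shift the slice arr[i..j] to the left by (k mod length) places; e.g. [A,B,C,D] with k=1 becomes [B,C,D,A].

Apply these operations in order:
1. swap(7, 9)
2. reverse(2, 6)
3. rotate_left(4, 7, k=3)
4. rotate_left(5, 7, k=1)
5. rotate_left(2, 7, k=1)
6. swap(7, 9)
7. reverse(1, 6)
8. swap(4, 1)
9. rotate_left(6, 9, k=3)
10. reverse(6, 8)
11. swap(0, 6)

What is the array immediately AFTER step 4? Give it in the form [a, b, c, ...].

After 1 (swap(7, 9)): [J, F, I, H, C, G, A, E, D, B]
After 2 (reverse(2, 6)): [J, F, A, G, C, H, I, E, D, B]
After 3 (rotate_left(4, 7, k=3)): [J, F, A, G, E, C, H, I, D, B]
After 4 (rotate_left(5, 7, k=1)): [J, F, A, G, E, H, I, C, D, B]

Answer: [J, F, A, G, E, H, I, C, D, B]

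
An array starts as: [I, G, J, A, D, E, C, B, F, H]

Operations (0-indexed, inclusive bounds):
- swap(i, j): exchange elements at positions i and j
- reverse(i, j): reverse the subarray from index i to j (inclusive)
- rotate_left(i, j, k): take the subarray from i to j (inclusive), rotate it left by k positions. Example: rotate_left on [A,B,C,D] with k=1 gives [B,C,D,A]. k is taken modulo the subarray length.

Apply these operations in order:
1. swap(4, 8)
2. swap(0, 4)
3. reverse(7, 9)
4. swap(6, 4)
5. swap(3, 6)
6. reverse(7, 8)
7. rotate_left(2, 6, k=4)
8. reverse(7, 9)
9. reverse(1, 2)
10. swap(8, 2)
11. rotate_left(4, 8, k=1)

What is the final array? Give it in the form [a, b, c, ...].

After 1 (swap(4, 8)): [I, G, J, A, F, E, C, B, D, H]
After 2 (swap(0, 4)): [F, G, J, A, I, E, C, B, D, H]
After 3 (reverse(7, 9)): [F, G, J, A, I, E, C, H, D, B]
After 4 (swap(6, 4)): [F, G, J, A, C, E, I, H, D, B]
After 5 (swap(3, 6)): [F, G, J, I, C, E, A, H, D, B]
After 6 (reverse(7, 8)): [F, G, J, I, C, E, A, D, H, B]
After 7 (rotate_left(2, 6, k=4)): [F, G, A, J, I, C, E, D, H, B]
After 8 (reverse(7, 9)): [F, G, A, J, I, C, E, B, H, D]
After 9 (reverse(1, 2)): [F, A, G, J, I, C, E, B, H, D]
After 10 (swap(8, 2)): [F, A, H, J, I, C, E, B, G, D]
After 11 (rotate_left(4, 8, k=1)): [F, A, H, J, C, E, B, G, I, D]

Answer: [F, A, H, J, C, E, B, G, I, D]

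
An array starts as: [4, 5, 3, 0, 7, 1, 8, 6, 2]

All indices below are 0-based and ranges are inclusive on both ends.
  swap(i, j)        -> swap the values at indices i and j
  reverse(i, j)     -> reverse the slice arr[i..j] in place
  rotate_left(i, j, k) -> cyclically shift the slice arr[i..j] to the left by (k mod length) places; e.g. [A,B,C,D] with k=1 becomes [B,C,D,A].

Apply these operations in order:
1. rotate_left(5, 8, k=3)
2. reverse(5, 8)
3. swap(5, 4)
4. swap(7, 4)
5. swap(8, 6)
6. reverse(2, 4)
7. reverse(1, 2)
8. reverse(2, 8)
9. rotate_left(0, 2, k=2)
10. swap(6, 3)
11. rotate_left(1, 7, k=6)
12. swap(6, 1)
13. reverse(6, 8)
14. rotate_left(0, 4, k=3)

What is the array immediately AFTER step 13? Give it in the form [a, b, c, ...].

Answer: [8, 7, 4, 1, 3, 2, 5, 6, 0]

Derivation:
After 1 (rotate_left(5, 8, k=3)): [4, 5, 3, 0, 7, 2, 1, 8, 6]
After 2 (reverse(5, 8)): [4, 5, 3, 0, 7, 6, 8, 1, 2]
After 3 (swap(5, 4)): [4, 5, 3, 0, 6, 7, 8, 1, 2]
After 4 (swap(7, 4)): [4, 5, 3, 0, 1, 7, 8, 6, 2]
After 5 (swap(8, 6)): [4, 5, 3, 0, 1, 7, 2, 6, 8]
After 6 (reverse(2, 4)): [4, 5, 1, 0, 3, 7, 2, 6, 8]
After 7 (reverse(1, 2)): [4, 1, 5, 0, 3, 7, 2, 6, 8]
After 8 (reverse(2, 8)): [4, 1, 8, 6, 2, 7, 3, 0, 5]
After 9 (rotate_left(0, 2, k=2)): [8, 4, 1, 6, 2, 7, 3, 0, 5]
After 10 (swap(6, 3)): [8, 4, 1, 3, 2, 7, 6, 0, 5]
After 11 (rotate_left(1, 7, k=6)): [8, 0, 4, 1, 3, 2, 7, 6, 5]
After 12 (swap(6, 1)): [8, 7, 4, 1, 3, 2, 0, 6, 5]
After 13 (reverse(6, 8)): [8, 7, 4, 1, 3, 2, 5, 6, 0]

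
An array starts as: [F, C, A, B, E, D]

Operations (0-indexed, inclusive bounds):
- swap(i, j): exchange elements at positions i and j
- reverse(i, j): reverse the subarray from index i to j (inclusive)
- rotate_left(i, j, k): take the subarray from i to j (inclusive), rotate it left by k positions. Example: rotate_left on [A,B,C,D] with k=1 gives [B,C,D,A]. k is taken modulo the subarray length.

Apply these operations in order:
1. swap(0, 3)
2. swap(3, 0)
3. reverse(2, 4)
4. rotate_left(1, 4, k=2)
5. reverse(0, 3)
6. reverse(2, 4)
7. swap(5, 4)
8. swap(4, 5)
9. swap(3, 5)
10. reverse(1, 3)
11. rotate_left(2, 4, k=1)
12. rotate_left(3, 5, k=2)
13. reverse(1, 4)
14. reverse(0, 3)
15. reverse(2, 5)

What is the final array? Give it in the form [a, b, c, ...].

Answer: [A, F, E, D, C, B]

Derivation:
After 1 (swap(0, 3)): [B, C, A, F, E, D]
After 2 (swap(3, 0)): [F, C, A, B, E, D]
After 3 (reverse(2, 4)): [F, C, E, B, A, D]
After 4 (rotate_left(1, 4, k=2)): [F, B, A, C, E, D]
After 5 (reverse(0, 3)): [C, A, B, F, E, D]
After 6 (reverse(2, 4)): [C, A, E, F, B, D]
After 7 (swap(5, 4)): [C, A, E, F, D, B]
After 8 (swap(4, 5)): [C, A, E, F, B, D]
After 9 (swap(3, 5)): [C, A, E, D, B, F]
After 10 (reverse(1, 3)): [C, D, E, A, B, F]
After 11 (rotate_left(2, 4, k=1)): [C, D, A, B, E, F]
After 12 (rotate_left(3, 5, k=2)): [C, D, A, F, B, E]
After 13 (reverse(1, 4)): [C, B, F, A, D, E]
After 14 (reverse(0, 3)): [A, F, B, C, D, E]
After 15 (reverse(2, 5)): [A, F, E, D, C, B]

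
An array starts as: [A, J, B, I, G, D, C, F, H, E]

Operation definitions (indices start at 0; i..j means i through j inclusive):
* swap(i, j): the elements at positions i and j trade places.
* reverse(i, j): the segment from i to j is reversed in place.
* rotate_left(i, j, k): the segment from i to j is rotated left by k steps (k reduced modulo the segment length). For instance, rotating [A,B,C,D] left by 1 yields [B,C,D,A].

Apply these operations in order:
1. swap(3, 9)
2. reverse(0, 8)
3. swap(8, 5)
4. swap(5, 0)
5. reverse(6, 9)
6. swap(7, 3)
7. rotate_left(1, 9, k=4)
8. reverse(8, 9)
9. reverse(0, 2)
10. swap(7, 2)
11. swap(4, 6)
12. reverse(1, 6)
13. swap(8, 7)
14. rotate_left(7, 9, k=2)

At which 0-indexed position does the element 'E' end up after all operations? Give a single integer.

After 1 (swap(3, 9)): [A, J, B, E, G, D, C, F, H, I]
After 2 (reverse(0, 8)): [H, F, C, D, G, E, B, J, A, I]
After 3 (swap(8, 5)): [H, F, C, D, G, A, B, J, E, I]
After 4 (swap(5, 0)): [A, F, C, D, G, H, B, J, E, I]
After 5 (reverse(6, 9)): [A, F, C, D, G, H, I, E, J, B]
After 6 (swap(7, 3)): [A, F, C, E, G, H, I, D, J, B]
After 7 (rotate_left(1, 9, k=4)): [A, H, I, D, J, B, F, C, E, G]
After 8 (reverse(8, 9)): [A, H, I, D, J, B, F, C, G, E]
After 9 (reverse(0, 2)): [I, H, A, D, J, B, F, C, G, E]
After 10 (swap(7, 2)): [I, H, C, D, J, B, F, A, G, E]
After 11 (swap(4, 6)): [I, H, C, D, F, B, J, A, G, E]
After 12 (reverse(1, 6)): [I, J, B, F, D, C, H, A, G, E]
After 13 (swap(8, 7)): [I, J, B, F, D, C, H, G, A, E]
After 14 (rotate_left(7, 9, k=2)): [I, J, B, F, D, C, H, E, G, A]

Answer: 7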